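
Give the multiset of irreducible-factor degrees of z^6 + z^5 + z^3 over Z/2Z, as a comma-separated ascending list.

1, 1, 1, 3

Write h(z) = z^6 + z^5 + z^3.
Roots in Z/2Z: h(0) = 0 → root; h(1) = 1.
Linear factors from roots: (z).
Complete factorization: h(z) = (z)^3·(z^3 + z^2 + 1).
Factor degrees with multiplicity: 1 + 1 + 1 + 3 = 6.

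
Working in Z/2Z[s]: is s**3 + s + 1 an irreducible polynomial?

Yes

Write f(s) = s**3 + s + 1.
Check for roots in Z/2Z: f(0) = 1; f(1) = 1.
No roots. A degree-3 polynomial over a field with no linear factor is irreducible.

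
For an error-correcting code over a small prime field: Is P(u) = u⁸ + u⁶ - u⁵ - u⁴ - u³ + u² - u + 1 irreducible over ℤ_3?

Check for roots in ℤ_3: P(0) = 1; P(1) = 0 → root; P(2) = 0 → root.
P(1) = 0, so (u − 1) divides P(u); P is reducible.

No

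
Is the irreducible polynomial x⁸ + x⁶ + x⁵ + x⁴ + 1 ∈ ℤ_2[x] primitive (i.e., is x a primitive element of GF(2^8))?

Write f(x) = x⁸ + x⁶ + x⁵ + x⁴ + 1.
|GF(2^8)^×| = 2^8 − 1 = 255. Prime factorization: 255 = 3·5·17.
f is primitive ⇔ x has order 255 in GF(2)[x]/(f), i.e. x^(255/q) ≠ 1 for each prime q | 255.
x^(85) mod f = x⁷ + x⁶ + x⁴ + x³ + x + 1.
x^(51) mod f = x⁶ + x³ + x² + 1.
x^(15) mod f = x⁷ + x⁶ + 1.
None equal 1, so x has full order 255; f is primitive.

Yes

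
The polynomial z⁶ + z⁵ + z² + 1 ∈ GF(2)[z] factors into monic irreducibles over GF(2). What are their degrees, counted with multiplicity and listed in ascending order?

1, 2, 3

Write f(z) = z⁶ + z⁵ + z² + 1.
Roots in GF(2): f(0) = 1; f(1) = 0 → root.
Linear factors from roots: (z + 1).
Complete factorization: f(z) = (z + 1)·(z² + z + 1)·(z³ + z² + 1).
Factor degrees with multiplicity: 1 + 2 + 3 = 6.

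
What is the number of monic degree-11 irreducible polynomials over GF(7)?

179756976

By the necklace-counting formula, N_7(11) = (1/11) Σ_{d|11} μ(11/d)·7^d.
Divisors of 11: 1, 11; μ(11/d) for each: -1, 1.
Σ = − 7^1 + 7^11 = 1977326736.
N = 1977326736/11 = 179756976.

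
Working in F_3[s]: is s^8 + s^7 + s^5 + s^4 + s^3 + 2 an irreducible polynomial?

Yes

Write g(s) = s^8 + s^7 + s^5 + s^4 + s^3 + 2.
Check for roots in F_3: g(0) = 2; g(1) = 1; g(2) = 1.
No roots, so no linear factors.
Monic irreducibles of degree 2 over GF(3): s^2 + 1, s^2 + s + 2, s^2 + 2s + 2.
None of them divide g (all give nonzero remainder).
Degree-3 irreducible divisors: test the 8 monic irreducibles of degree 3 over GF(3).
None of them divide g (all give nonzero remainder).
Degree-4 irreducible divisors: test the 18 monic irreducibles of degree 4 over GF(3).
None of them divide g (all give nonzero remainder).
No irreducible factor of degree ≤ 4 exists, so g is irreducible over GF(3).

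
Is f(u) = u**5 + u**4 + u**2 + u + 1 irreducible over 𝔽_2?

Check for roots in 𝔽_2: f(0) = 1; f(1) = 1.
No roots, so no linear factors.
Monic irreducibles of degree 2 over GF(2): u**2 + u + 1.
None of them divide f (all give nonzero remainder).
No irreducible factor of degree ≤ 2 exists, so f is irreducible over GF(2).

Yes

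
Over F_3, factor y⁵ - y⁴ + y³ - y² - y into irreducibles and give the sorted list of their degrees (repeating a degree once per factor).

1, 1, 3

Write g(y) = y⁵ - y⁴ + y³ - y² - y.
Roots in F_3: g(0) = 0 → root; g(1) = 2; g(2) = 0 → root.
Linear factors from roots: (y), (y + 1).
Complete factorization: g(y) = (y)·(y + 1)·(y³ + y² - 1).
Factor degrees with multiplicity: 1 + 1 + 3 = 5.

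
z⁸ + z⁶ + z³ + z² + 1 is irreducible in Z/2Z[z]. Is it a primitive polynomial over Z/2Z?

Write f(z) = z⁸ + z⁶ + z³ + z² + 1.
|GF(2^8)^×| = 2^8 − 1 = 255. Prime factorization: 255 = 3·5·17.
f is primitive ⇔ z has order 255 in GF(2)[z]/(f), i.e. z^(255/q) ≠ 1 for each prime q | 255.
z^(85) mod f = z⁴ + z³ + z².
z^(51) mod f = z⁷ + z⁵.
z^(15) mod f = z⁶ + z⁵ + z⁴ + z³ + z².
None equal 1, so z has full order 255; f is primitive.

Yes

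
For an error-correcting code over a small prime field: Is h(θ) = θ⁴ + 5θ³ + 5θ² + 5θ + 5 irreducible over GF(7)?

No

Check for roots in GF(7): h(0) = 5; h(1) = 0 → root; h(2) = 0 → root; h(3) = 1; h(4) = 2; h(5) = 5; h(6) = 1.
h(1) = 0, so (θ − 1) divides h(θ); h is reducible.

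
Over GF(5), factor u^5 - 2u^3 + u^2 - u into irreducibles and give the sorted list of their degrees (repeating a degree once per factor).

Write h(u) = u^5 - 2u^3 + u^2 - u.
Roots in GF(5): h(0) = 0 → root; h(1) = 4; h(2) = 3; h(3) = 0 → root; h(4) = 3.
Linear factors from roots: (u), (u + 2).
Complete factorization: h(u) = (u)·(u + 2)·(u^3 - 2u^2 + 2u + 2).
Factor degrees with multiplicity: 1 + 1 + 3 = 5.

1, 1, 3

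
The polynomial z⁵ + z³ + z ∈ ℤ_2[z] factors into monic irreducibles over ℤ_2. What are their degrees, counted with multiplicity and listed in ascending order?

Write h(z) = z⁵ + z³ + z.
Roots in ℤ_2: h(0) = 0 → root; h(1) = 1.
Linear factors from roots: (z).
Complete factorization: h(z) = (z)·(z² + z + 1)^2.
Factor degrees with multiplicity: 1 + 2 + 2 = 5.

1, 2, 2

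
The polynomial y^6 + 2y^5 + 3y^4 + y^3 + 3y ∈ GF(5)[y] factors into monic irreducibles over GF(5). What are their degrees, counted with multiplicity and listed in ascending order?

1, 1, 1, 3

Write f(y) = y^6 + 2y^5 + 3y^4 + y^3 + 3y.
Roots in GF(5): f(0) = 0 → root; f(1) = 0 → root; f(2) = 0 → root; f(3) = 4; f(4) = 3.
Linear factors from roots: (y), (y + 4), (y + 3).
Complete factorization: f(y) = (y)·(y + 3)·(y + 4)·(y^3 + y + 4).
Factor degrees with multiplicity: 1 + 1 + 1 + 3 = 6.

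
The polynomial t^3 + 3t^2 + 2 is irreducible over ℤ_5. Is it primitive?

Write f(t) = t^3 + 3t^2 + 2.
|GF(5^3)^×| = 5^3 − 1 = 124. Prime factorization: 124 = 2^2·31.
f is primitive ⇔ t has order 124 in GF(5)[t]/(f), i.e. t^(124/q) ≠ 1 for each prime q | 124.
t^(62) mod f = 4.
t^(4) mod f = 4t^2 + 3t + 1.
None equal 1, so t has full order 124; f is primitive.

Yes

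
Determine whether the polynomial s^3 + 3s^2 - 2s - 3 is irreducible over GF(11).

Write h(s) = s^3 + 3s^2 - 2s - 3.
Check each element of GF(11) for a root: h(0)=8, h(1)=10, h(2)=2, h(3)=1, h(4)=2, h(5)=0, h(6)=1, h(7)=0, h(8)=3, h(9)=5, h(10)=1.
h(5) = 0, so (s − 5) divides h(s); h is reducible.

No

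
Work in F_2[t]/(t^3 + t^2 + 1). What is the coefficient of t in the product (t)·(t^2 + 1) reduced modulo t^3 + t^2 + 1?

Multiply in F_2[t]: (t)·(t^2 + 1) = t^3 + t.
Reduce using t^3 ≡ t^2 + 1 (mod t^3 + t^2 + 1).
Reduced: t^2 + t + 1.

1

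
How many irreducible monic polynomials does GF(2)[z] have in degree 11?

Gauss's count: N_{2}(11) = (1/11) Σ_{d|11} μ(11/d)·2^d.
Divisors of 11: 1, 11; μ(11/d) for each: -1, 1.
Σ = − 2^1 + 2^11 = 2046.
N = 2046/11 = 186.

186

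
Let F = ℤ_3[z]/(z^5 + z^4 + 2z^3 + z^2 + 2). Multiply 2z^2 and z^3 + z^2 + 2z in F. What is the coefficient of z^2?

1

Multiply in ℤ_3[z]: (2z^2)·(z^3 + z^2 + 2z) = 2z^5 + 2z^4 + z^3.
Reduce using z^5 ≡ 2z^4 + z^3 + 2z^2 + 1 (mod z^5 + z^4 + 2z^3 + z^2 + 2).
Reduced: z^2 + 2.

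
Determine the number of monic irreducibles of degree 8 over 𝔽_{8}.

2096640

Gauss's count: N_{8}(8) = (1/8) Σ_{d|8} μ(8/d)·8^d.
Divisors of 8: 1, 2, 4, 8; μ(8/d) for each: 0, 0, -1, 1.
Σ = − 8^4 + 8^8 = 16773120.
N = 16773120/8 = 2096640.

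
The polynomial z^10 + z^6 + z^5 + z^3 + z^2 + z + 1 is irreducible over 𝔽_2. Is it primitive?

Yes

Write f(z) = z^10 + z^6 + z^5 + z^3 + z^2 + z + 1.
|GF(2^10)^×| = 2^10 − 1 = 1023. Prime factorization: 1023 = 3·11·31.
f is primitive ⇔ z has order 1023 in GF(2)[z]/(f), i.e. z^(1023/q) ≠ 1 for each prime q | 1023.
z^(341) mod f = z^5 + z^3 + z.
z^(93) mod f = z^9 + z^8 + z^5 + z^4 + z^3 + z.
z^(33) mod f = z^8 + z^6 + z^2.
None equal 1, so z has full order 1023; f is primitive.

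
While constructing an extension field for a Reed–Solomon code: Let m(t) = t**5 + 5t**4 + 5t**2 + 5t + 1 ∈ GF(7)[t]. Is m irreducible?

Check for roots in GF(7): m(0) = 1; m(1) = 3; m(2) = 3; m(3) = 2; m(4) = 4; m(5) = 3; m(6) = 5.
No roots, so no linear factors.
Degree-2 irreducible divisors: test the 21 monic irreducibles of degree 2 over GF(7).
None of them divide m (all give nonzero remainder).
No irreducible factor of degree ≤ 2 exists, so m is irreducible over GF(7).

Yes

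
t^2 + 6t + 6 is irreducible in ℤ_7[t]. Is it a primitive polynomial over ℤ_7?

No

Write f(t) = t^2 + 6t + 6.
|GF(7^2)^×| = 7^2 − 1 = 48. Prime factorization: 48 = 2^4·3.
f is primitive ⇔ t has order 48 in GF(7)[t]/(f), i.e. t^(48/q) ≠ 1 for each prime q | 48.
t^(24) mod f = 6.
t^(16) mod f = 1
Since t^(16) = 1, the order of t divides 16 < 48; not primitive.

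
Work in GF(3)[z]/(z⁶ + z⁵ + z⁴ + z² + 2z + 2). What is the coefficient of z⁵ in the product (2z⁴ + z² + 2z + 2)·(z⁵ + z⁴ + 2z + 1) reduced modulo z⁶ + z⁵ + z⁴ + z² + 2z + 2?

0

Multiply in GF(3)[z]: (2z⁴ + z² + 2z + 2)·(z⁵ + z⁴ + 2z + 1) = 2z⁹ + 2z⁸ + z⁷ + 2z⁵ + z⁴ + 2z³ + 2z² + 2.
Reduce using z⁶ ≡ 2z⁵ + 2z⁴ + 2z² + z + 1 (mod z⁶ + z⁵ + z⁴ + z² + 2z + 2).
Reduced: 2z⁴ + 2z³.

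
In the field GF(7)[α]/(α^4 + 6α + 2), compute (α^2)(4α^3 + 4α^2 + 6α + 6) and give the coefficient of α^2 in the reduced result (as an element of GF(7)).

3

Multiply in GF(7)[α]: (α^2)·(4α^3 + 4α^2 + 6α + 6) = 4α^5 + 4α^4 + 6α^3 + 6α^2.
Reduce using α^4 ≡ α + 5 (mod α^4 + 6α + 2).
Reduced: 6α^3 + 3α^2 + 3α + 6.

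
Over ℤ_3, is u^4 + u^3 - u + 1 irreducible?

Write h(u) = u^4 + u^3 - u + 1.
Check for roots in ℤ_3: h(0) = 1; h(1) = 2; h(2) = 2.
No roots, so no linear factors.
Monic irreducibles of degree 2 over GF(3): u^2 + 1, u^2 + u - 1, u^2 - u - 1.
None of them divide h (all give nonzero remainder).
No irreducible factor of degree ≤ 2 exists, so h is irreducible over GF(3).

Yes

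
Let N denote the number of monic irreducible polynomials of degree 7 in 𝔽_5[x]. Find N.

By the necklace-counting formula, N_5(7) = (1/7) Σ_{d|7} μ(7/d)·5^d.
Divisors of 7: 1, 7; μ(7/d) for each: -1, 1.
Σ = − 5^1 + 5^7 = 78120.
N = 78120/7 = 11160.

11160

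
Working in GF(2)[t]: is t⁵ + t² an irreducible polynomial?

Write g(t) = t⁵ + t².
Check for roots in GF(2): g(0) = 0 → root; g(1) = 0 → root.
g(0) = 0, so (t) divides g(t); g is reducible.

No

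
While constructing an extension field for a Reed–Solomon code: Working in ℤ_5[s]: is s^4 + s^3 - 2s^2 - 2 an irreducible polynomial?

Write m(s) = s^4 + s^3 - 2s^2 - 2.
Check for roots in ℤ_5: m(0) = 3; m(1) = 3; m(2) = 4; m(3) = 3; m(4) = 1.
No roots, so no linear factors.
Degree-2 irreducible divisors: test the 10 monic irreducibles of degree 2 over GF(5).
None of them divide m (all give nonzero remainder).
No irreducible factor of degree ≤ 2 exists, so m is irreducible over GF(5).

Yes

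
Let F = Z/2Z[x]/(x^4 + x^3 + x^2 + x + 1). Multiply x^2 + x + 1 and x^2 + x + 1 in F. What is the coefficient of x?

1

Multiply in Z/2Z[x]: (x^2 + x + 1)·(x^2 + x + 1) = x^4 + x^2 + 1.
Reduce using x^4 ≡ x^3 + x^2 + x + 1 (mod x^4 + x^3 + x^2 + x + 1).
Reduced: x^3 + x.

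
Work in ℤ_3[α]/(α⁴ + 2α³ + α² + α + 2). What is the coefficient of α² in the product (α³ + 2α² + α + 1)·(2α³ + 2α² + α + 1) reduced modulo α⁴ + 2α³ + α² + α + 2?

1

Multiply in ℤ_3[α]: (α³ + 2α² + α + 1)·(2α³ + 2α² + α + 1) = 2α⁶ + α⁴ + α³ + 2α² + 2α + 1.
Reduce using α⁴ ≡ α³ + 2α² + 2α + 1 (mod α⁴ + 2α³ + α² + α + 2).
Reduced: α³ + α² + 2.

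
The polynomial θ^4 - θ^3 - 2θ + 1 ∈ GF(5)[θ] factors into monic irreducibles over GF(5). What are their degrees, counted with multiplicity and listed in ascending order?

1, 1, 2

Write f(θ) = θ^4 - θ^3 - 2θ + 1.
Roots in GF(5): f(0) = 1; f(1) = 4; f(2) = 0 → root; f(3) = 4; f(4) = 0 → root.
Linear factors from roots: (θ - 2), (θ + 1).
Complete factorization: f(θ) = (θ + 1)·(θ - 2)·(θ^2 + 2).
Factor degrees with multiplicity: 1 + 1 + 2 = 4.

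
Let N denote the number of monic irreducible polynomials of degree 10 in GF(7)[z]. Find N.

28245840

Gauss's count: N_{7}(10) = (1/10) Σ_{d|10} μ(10/d)·7^d.
Divisors of 10: 1, 2, 5, 10; μ(10/d) for each: 1, -1, -1, 1.
Σ = 7^1 − 7^2 − 7^5 + 7^10 = 282458400.
N = 282458400/10 = 28245840.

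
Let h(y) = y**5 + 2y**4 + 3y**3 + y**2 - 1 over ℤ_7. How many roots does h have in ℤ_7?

3

Evaluate at each of the 7 elements of ℤ_7:
h(0) = 6; h(1) = 6; h(2) = 0 → root; h(3) = 4; h(4) = 0 → root; h(5) = 0 → root; h(6) = 5.
Roots: {2, 4, 5}.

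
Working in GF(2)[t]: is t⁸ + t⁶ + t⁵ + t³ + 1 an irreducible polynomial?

Write m(t) = t⁸ + t⁶ + t⁵ + t³ + 1.
Check for roots in GF(2): m(0) = 1; m(1) = 1.
No roots, so no linear factors.
Monic irreducibles of degree 2 over GF(2): t² + t + 1.
None of them divide m (all give nonzero remainder).
Monic irreducibles of degree 3 over GF(2): t³ + t + 1, t³ + t² + 1.
None of them divide m (all give nonzero remainder).
Monic irreducibles of degree 4 over GF(2): t⁴ + t + 1, t⁴ + t³ + 1, t⁴ + t³ + t² + t + 1.
None of them divide m (all give nonzero remainder).
No irreducible factor of degree ≤ 4 exists, so m is irreducible over GF(2).

Yes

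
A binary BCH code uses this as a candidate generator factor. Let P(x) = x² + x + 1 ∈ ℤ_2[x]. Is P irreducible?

Yes

Check for roots in ℤ_2: P(0) = 1; P(1) = 1.
No roots. A degree-2 polynomial over a field with no linear factor is irreducible.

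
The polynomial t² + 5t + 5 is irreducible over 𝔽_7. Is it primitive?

Yes

Write f(t) = t² + 5t + 5.
|GF(7^2)^×| = 7^2 − 1 = 48. Prime factorization: 48 = 2^4·3.
f is primitive ⇔ t has order 48 in GF(7)[t]/(f), i.e. t^(48/q) ≠ 1 for each prime q | 48.
t^(24) mod f = 6.
t^(16) mod f = 4.
None equal 1, so t has full order 48; f is primitive.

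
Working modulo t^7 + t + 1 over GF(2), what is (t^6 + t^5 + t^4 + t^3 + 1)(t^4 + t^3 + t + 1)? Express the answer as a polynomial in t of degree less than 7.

t^6 + t^3

Multiply in GF(2)[t]: (t^6 + t^5 + t^4 + t^3 + 1)·(t^4 + t^3 + t + 1) = t^10 + t^7 + t^6 + t^4 + t + 1.
Reduce using t^7 ≡ t + 1 (mod t^7 + t + 1).
Reduced: t^6 + t^3.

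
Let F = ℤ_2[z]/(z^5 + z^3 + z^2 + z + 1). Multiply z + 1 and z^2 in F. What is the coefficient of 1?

0

Multiply in ℤ_2[z]: (z + 1)·(z^2) = z^3 + z^2.
Reduced: z^3 + z^2.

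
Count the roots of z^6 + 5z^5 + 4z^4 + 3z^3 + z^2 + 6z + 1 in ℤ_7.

4

Write P(z) = z^6 + 5z^5 + 4z^4 + 3z^3 + z^2 + 6z + 1.
Evaluate at each of the 7 elements of ℤ_7:
P(0) = 1; P(1) = 0 → root; P(2) = 0 → root; P(3) = 4; P(4) = 1; P(5) = 0 → root; P(6) = 0 → root.
Roots: {1, 2, 5, 6}.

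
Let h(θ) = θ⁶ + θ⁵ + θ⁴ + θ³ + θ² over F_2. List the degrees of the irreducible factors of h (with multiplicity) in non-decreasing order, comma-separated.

1, 1, 4

Roots in F_2: h(0) = 0 → root; h(1) = 1.
Linear factors from roots: (θ).
Complete factorization: h(θ) = (θ)^2·(θ⁴ + θ³ + θ² + θ + 1).
Factor degrees with multiplicity: 1 + 1 + 4 = 6.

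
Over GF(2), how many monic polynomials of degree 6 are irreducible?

Gauss's count: N_{2}(6) = (1/6) Σ_{d|6} μ(6/d)·2^d.
Divisors of 6: 1, 2, 3, 6; μ(6/d) for each: 1, -1, -1, 1.
Σ = 2^1 − 2^2 − 2^3 + 2^6 = 54.
N = 54/6 = 9.

9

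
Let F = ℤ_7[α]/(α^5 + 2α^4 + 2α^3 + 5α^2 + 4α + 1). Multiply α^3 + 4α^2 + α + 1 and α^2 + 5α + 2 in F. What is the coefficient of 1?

Multiply in ℤ_7[α]: (α^3 + 4α^2 + α + 1)·(α^2 + 5α + 2) = α^5 + 2α^4 + 2α^3 + 2.
Reduce using α^5 ≡ 5α^4 + 5α^3 + 2α^2 + 3α + 6 (mod α^5 + 2α^4 + 2α^3 + 5α^2 + 4α + 1).
Reduced: 2α^2 + 3α + 1.

1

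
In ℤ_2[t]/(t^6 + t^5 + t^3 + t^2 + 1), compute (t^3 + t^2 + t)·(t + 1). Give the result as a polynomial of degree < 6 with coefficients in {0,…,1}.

Multiply in ℤ_2[t]: (t^3 + t^2 + t)·(t + 1) = t^4 + t.
Reduced: t^4 + t.

t^4 + t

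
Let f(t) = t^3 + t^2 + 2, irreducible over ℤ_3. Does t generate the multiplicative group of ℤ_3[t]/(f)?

No

|GF(3^3)^×| = 3^3 − 1 = 26. Prime factorization: 26 = 2·13.
f is primitive ⇔ t has order 26 in GF(3)[t]/(f), i.e. t^(26/q) ≠ 1 for each prime q | 26.
t^(13) mod f = 1
t^(2) mod f = t^2.
Since t^(13) = 1, the order of t divides 13 < 26; not primitive.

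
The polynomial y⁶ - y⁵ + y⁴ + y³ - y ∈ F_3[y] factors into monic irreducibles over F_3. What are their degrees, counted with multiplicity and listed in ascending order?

1, 1, 2, 2

Write f(y) = y⁶ - y⁵ + y⁴ + y³ - y.
Roots in F_3: f(0) = 0 → root; f(1) = 1; f(2) = 0 → root.
Linear factors from roots: (y), (y + 1).
Complete factorization: f(y) = (y)·(y + 1)·(y² + 1)·(y² + y - 1).
Factor degrees with multiplicity: 1 + 1 + 2 + 2 = 6.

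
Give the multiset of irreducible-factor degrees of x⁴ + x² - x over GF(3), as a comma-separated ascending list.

1, 1, 2

Write g(x) = x⁴ + x² - x.
Roots in GF(3): g(0) = 0 → root; g(1) = 1; g(2) = 0 → root.
Linear factors from roots: (x), (x + 1).
Complete factorization: g(x) = (x)·(x + 1)·(x² - x - 1).
Factor degrees with multiplicity: 1 + 1 + 2 = 4.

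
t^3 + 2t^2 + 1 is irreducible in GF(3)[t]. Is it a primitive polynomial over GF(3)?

Yes

Write f(t) = t^3 + 2t^2 + 1.
|GF(3^3)^×| = 3^3 − 1 = 26. Prime factorization: 26 = 2·13.
f is primitive ⇔ t has order 26 in GF(3)[t]/(f), i.e. t^(26/q) ≠ 1 for each prime q | 26.
t^(13) mod f = 2.
t^(2) mod f = t^2.
None equal 1, so t has full order 26; f is primitive.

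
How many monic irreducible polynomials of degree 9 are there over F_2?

By the necklace-counting formula, N_2(9) = (1/9) Σ_{d|9} μ(9/d)·2^d.
Divisors of 9: 1, 3, 9; μ(9/d) for each: 0, -1, 1.
Σ = − 2^3 + 2^9 = 504.
N = 504/9 = 56.

56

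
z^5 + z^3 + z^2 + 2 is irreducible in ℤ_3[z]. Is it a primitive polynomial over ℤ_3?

No

Write f(z) = z^5 + z^3 + z^2 + 2.
|GF(3^5)^×| = 3^5 − 1 = 242. Prime factorization: 242 = 2·11^2.
f is primitive ⇔ z has order 242 in GF(3)[z]/(f), i.e. z^(242/q) ≠ 1 for each prime q | 242.
z^(121) mod f = 1
z^(22) mod f = z^4 + 2z^2 + 2z + 2.
Since z^(121) = 1, the order of z divides 121 < 242; not primitive.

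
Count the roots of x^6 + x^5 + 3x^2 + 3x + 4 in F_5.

Write P(x) = x^6 + x^5 + 3x^2 + 3x + 4.
Evaluate at each of the 5 elements of F_5:
P(0) = 4; P(1) = 2; P(2) = 3; P(3) = 2; P(4) = 4.
No element is a root.

0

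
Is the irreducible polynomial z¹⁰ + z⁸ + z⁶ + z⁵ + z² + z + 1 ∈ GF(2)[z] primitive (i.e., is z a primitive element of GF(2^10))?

No

Write f(z) = z¹⁰ + z⁸ + z⁶ + z⁵ + z² + z + 1.
|GF(2^10)^×| = 2^10 − 1 = 1023. Prime factorization: 1023 = 3·11·31.
f is primitive ⇔ z has order 1023 in GF(2)[z]/(f), i.e. z^(1023/q) ≠ 1 for each prime q | 1023.
z^(341) mod f = 1
z^(93) mod f = z⁹ + z⁸ + z⁶ + z³ + z² + z.
z^(33) mod f = z⁹ + z⁷ + z.
Since z^(341) = 1, the order of z divides 341 < 1023; not primitive.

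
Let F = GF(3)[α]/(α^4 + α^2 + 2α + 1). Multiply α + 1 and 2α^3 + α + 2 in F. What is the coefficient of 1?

Multiply in GF(3)[α]: (α + 1)·(2α^3 + α + 2) = 2α^4 + 2α^3 + α^2 + 2.
Reduce using α^4 ≡ 2α^2 + α + 2 (mod α^4 + α^2 + 2α + 1).
Reduced: 2α^3 + 2α^2 + 2α.

0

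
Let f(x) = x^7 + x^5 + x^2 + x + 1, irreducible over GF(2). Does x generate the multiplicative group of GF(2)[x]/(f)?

|GF(2^7)^×| = 2^7 − 1 = 127. Prime factorization: 127 = 127.
f is primitive ⇔ x has order 127 in GF(2)[x]/(f), i.e. x^(127/q) ≠ 1 for each prime q | 127.
x^(1) mod f = x.
None equal 1, so x has full order 127; f is primitive.

Yes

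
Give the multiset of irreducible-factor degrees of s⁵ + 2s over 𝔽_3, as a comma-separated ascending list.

Write f(s) = s⁵ + 2s.
Roots in 𝔽_3: f(0) = 0 → root; f(1) = 0 → root; f(2) = 0 → root.
Linear factors from roots: (s), (s + 2), (s + 1).
Complete factorization: f(s) = (s)·(s + 1)·(s + 2)·(s² + 1).
Factor degrees with multiplicity: 1 + 1 + 1 + 2 = 5.

1, 1, 1, 2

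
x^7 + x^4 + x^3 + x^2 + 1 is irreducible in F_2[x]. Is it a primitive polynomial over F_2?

Write f(x) = x^7 + x^4 + x^3 + x^2 + 1.
|GF(2^7)^×| = 2^7 − 1 = 127. Prime factorization: 127 = 127.
f is primitive ⇔ x has order 127 in GF(2)[x]/(f), i.e. x^(127/q) ≠ 1 for each prime q | 127.
x^(1) mod f = x.
None equal 1, so x has full order 127; f is primitive.

Yes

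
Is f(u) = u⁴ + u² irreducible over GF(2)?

No

Check for roots in GF(2): f(0) = 0 → root; f(1) = 0 → root.
f(0) = 0, so (u) divides f(u); f is reducible.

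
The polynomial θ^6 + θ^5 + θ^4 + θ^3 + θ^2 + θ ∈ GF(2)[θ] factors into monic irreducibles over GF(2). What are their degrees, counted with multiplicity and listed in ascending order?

Write f(θ) = θ^6 + θ^5 + θ^4 + θ^3 + θ^2 + θ.
Roots in GF(2): f(0) = 0 → root; f(1) = 0 → root.
Linear factors from roots: (θ), (θ + 1).
Complete factorization: f(θ) = (θ)·(θ + 1)·(θ^2 + θ + 1)^2.
Factor degrees with multiplicity: 1 + 1 + 2 + 2 = 6.

1, 1, 2, 2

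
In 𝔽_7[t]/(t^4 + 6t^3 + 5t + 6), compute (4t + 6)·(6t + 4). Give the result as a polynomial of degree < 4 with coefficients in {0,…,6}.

Multiply in 𝔽_7[t]: (4t + 6)·(6t + 4) = 3t^2 + 3t + 3.
Reduced: 3t^2 + 3t + 3.

3t^2 + 3t + 3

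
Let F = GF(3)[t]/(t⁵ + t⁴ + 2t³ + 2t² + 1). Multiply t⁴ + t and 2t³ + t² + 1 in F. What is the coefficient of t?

Multiply in GF(3)[t]: (t⁴ + t)·(2t³ + t² + 1) = 2t⁷ + t⁶ + t³ + t.
Reduce using t⁵ ≡ 2t⁴ + t³ + t² + 2 (mod t⁵ + t⁴ + 2t³ + 2t² + 1).
Reduced: t⁴ + t² + 2t.

2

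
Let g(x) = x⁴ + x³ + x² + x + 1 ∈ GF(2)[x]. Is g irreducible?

Check for roots in GF(2): g(0) = 1; g(1) = 1.
No roots, so no linear factors.
Monic irreducibles of degree 2 over GF(2): x² + x + 1.
None of them divide g (all give nonzero remainder).
No irreducible factor of degree ≤ 2 exists, so g is irreducible over GF(2).

Yes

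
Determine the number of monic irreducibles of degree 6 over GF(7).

Gauss's count: N_{7}(6) = (1/6) Σ_{d|6} μ(6/d)·7^d.
Divisors of 6: 1, 2, 3, 6; μ(6/d) for each: 1, -1, -1, 1.
Σ = 7^1 − 7^2 − 7^3 + 7^6 = 117264.
N = 117264/6 = 19544.

19544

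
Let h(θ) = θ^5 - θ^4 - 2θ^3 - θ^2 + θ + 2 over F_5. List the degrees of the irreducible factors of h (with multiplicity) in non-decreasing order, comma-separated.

Roots in F_5: h(0) = 2; h(1) = 0 → root; h(2) = 0 → root; h(3) = 4; h(4) = 0 → root.
Linear factors from roots: (θ - 1), (θ - 2), (θ + 1).
Complete factorization: h(θ) = (θ + 1)·(θ - 2)·(θ - 1)·(θ^2 + θ + 1).
Factor degrees with multiplicity: 1 + 1 + 1 + 2 = 5.

1, 1, 1, 2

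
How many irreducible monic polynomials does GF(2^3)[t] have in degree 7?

Gauss's count: N_{8}(7) = (1/7) Σ_{d|7} μ(7/d)·8^d.
Divisors of 7: 1, 7; μ(7/d) for each: -1, 1.
Σ = − 8^1 + 8^7 = 2097144.
N = 2097144/7 = 299592.

299592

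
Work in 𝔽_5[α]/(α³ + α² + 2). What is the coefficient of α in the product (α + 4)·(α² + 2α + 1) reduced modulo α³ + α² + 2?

Multiply in 𝔽_5[α]: (α + 4)·(α² + 2α + 1) = α³ + α² + 4α + 4.
Reduce using α³ ≡ 4α² + 3 (mod α³ + α² + 2).
Reduced: 4α + 2.

4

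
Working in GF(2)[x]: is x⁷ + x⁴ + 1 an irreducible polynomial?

Write f(x) = x⁷ + x⁴ + 1.
Check for roots in GF(2): f(0) = 1; f(1) = 1.
No roots, so no linear factors.
Monic irreducibles of degree 2 over GF(2): x² + x + 1.
None of them divide f (all give nonzero remainder).
Monic irreducibles of degree 3 over GF(2): x³ + x + 1, x³ + x² + 1.
None of them divide f (all give nonzero remainder).
No irreducible factor of degree ≤ 3 exists, so f is irreducible over GF(2).

Yes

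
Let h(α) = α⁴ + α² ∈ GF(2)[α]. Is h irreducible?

Check for roots in GF(2): h(0) = 0 → root; h(1) = 0 → root.
h(0) = 0, so (α) divides h(α); h is reducible.

No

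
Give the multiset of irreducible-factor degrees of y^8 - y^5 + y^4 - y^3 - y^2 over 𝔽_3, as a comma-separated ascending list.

Write h(y) = y^8 - y^5 + y^4 - y^3 - y^2.
Roots in 𝔽_3: h(0) = 0 → root; h(1) = 2; h(2) = 0 → root.
Linear factors from roots: (y), (y + 1).
Complete factorization: h(y) = (y)^2·(y + 1)^2·(y^2 + 1)·(y^2 + y - 1).
Factor degrees with multiplicity: 1 + 1 + 1 + 1 + 2 + 2 = 8.

1, 1, 1, 1, 2, 2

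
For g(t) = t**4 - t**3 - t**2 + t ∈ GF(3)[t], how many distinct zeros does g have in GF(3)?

3

Evaluate at each of the 3 elements of GF(3):
g(0) = 0 → root; g(1) = 0 → root; g(2) = 0 → root.
Roots: {0, 1, 2}.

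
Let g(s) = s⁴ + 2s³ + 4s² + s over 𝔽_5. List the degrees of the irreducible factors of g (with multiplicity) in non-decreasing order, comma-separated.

Roots in 𝔽_5: g(0) = 0 → root; g(1) = 3; g(2) = 0 → root; g(3) = 4; g(4) = 2.
Linear factors from roots: (s), (s + 3).
Complete factorization: g(s) = (s)·(s + 3)·(s² + 4s + 2).
Factor degrees with multiplicity: 1 + 1 + 2 = 4.

1, 1, 2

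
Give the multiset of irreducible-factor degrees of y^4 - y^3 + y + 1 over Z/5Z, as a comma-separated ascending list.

4

Write h(y) = y^4 - y^3 + y + 1.
Roots in Z/5Z: h(0) = 1; h(1) = 2; h(2) = 1; h(3) = 3; h(4) = 2.
Complete factorization: h(y) = (y^4 - y^3 + y + 1).
Factor degrees with multiplicity: 4 = 4.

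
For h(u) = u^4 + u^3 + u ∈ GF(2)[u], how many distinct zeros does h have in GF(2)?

Evaluate at each of the 2 elements of GF(2):
h(0) = 0 → root; h(1) = 1.
Roots: {0}.

1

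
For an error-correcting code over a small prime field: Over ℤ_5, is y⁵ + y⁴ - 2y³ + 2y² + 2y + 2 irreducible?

Write g(y) = y⁵ + y⁴ - 2y³ + 2y² + 2y + 2.
Check for roots in ℤ_5: g(0) = 2; g(1) = 1; g(2) = 1; g(3) = 1; g(4) = 4.
No roots, so no linear factors.
Degree-2 irreducible divisors: test the 10 monic irreducibles of degree 2 over GF(5).
None of them divide g (all give nonzero remainder).
No irreducible factor of degree ≤ 2 exists, so g is irreducible over GF(5).

Yes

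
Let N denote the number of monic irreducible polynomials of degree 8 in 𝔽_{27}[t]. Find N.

Gauss's count: N_{27}(8) = (1/8) Σ_{d|8} μ(8/d)·27^d.
Divisors of 8: 1, 2, 4, 8; μ(8/d) for each: 0, 0, -1, 1.
Σ = − 27^4 + 27^8 = 282429005040.
N = 282429005040/8 = 35303625630.

35303625630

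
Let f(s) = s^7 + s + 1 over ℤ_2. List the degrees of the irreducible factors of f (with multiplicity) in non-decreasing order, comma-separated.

7

Roots in ℤ_2: f(0) = 1; f(1) = 1.
Complete factorization: f(s) = (s^7 + s + 1).
Factor degrees with multiplicity: 7 = 7.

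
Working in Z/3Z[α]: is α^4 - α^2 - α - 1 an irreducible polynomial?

Write P(α) = α^4 - α^2 - α - 1.
Check for roots in Z/3Z: P(0) = 2; P(1) = 1; P(2) = 0 → root.
P(2) = 0, so (α − 2) divides P(α); P is reducible.

No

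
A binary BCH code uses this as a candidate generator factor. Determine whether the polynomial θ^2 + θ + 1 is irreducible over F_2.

Write g(θ) = θ^2 + θ + 1.
Check for roots in F_2: g(0) = 1; g(1) = 1.
No roots. A degree-2 polynomial over a field with no linear factor is irreducible.

Yes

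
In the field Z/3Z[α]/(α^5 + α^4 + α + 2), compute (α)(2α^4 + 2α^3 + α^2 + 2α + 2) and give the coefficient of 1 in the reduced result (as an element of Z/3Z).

Multiply in Z/3Z[α]: (α)·(2α^4 + 2α^3 + α^2 + 2α + 2) = 2α^5 + 2α^4 + α^3 + 2α^2 + 2α.
Reduce using α^5 ≡ 2α^4 + 2α + 1 (mod α^5 + α^4 + α + 2).
Reduced: α^3 + 2α^2 + 2.

2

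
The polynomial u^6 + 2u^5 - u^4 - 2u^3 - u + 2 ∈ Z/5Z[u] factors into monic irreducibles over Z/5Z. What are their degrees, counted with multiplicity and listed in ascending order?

6

Write f(u) = u^6 + 2u^5 - u^4 - 2u^3 - u + 2.
Roots in Z/5Z: f(0) = 2; f(1) = 1; f(2) = 1; f(3) = 4; f(4) = 3.
Complete factorization: f(u) = (u^6 + 2u^5 - u^4 - 2u^3 - u + 2).
Factor degrees with multiplicity: 6 = 6.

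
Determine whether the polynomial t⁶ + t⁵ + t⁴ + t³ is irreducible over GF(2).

No

Write h(t) = t⁶ + t⁵ + t⁴ + t³.
Check for roots in GF(2): h(0) = 0 → root; h(1) = 0 → root.
h(0) = 0, so (t) divides h(t); h is reducible.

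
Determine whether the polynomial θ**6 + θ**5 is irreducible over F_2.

No

Write f(θ) = θ**6 + θ**5.
Check for roots in F_2: f(0) = 0 → root; f(1) = 0 → root.
f(0) = 0, so (θ) divides f(θ); f is reducible.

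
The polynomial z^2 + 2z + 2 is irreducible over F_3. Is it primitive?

Write f(z) = z^2 + 2z + 2.
|GF(3^2)^×| = 3^2 − 1 = 8. Prime factorization: 8 = 2^3.
f is primitive ⇔ z has order 8 in GF(3)[z]/(f), i.e. z^(8/q) ≠ 1 for each prime q | 8.
z^(4) mod f = 2.
None equal 1, so z has full order 8; f is primitive.

Yes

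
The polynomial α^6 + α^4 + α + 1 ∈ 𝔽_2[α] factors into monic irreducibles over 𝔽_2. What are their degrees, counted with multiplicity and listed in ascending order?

Write f(α) = α^6 + α^4 + α + 1.
Roots in 𝔽_2: f(0) = 1; f(1) = 0 → root.
Linear factors from roots: (α + 1).
Complete factorization: f(α) = (α + 1)·(α^2 + α + 1)·(α^3 + α + 1).
Factor degrees with multiplicity: 1 + 2 + 3 = 6.

1, 2, 3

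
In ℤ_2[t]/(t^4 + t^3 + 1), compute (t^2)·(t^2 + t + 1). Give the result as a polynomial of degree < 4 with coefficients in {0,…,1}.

Multiply in ℤ_2[t]: (t^2)·(t^2 + t + 1) = t^4 + t^3 + t^2.
Reduce using t^4 ≡ t^3 + 1 (mod t^4 + t^3 + 1).
Reduced: t^2 + 1.

t^2 + 1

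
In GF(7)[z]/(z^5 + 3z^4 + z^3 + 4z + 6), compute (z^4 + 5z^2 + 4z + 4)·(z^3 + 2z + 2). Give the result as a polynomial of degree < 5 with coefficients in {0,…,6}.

Multiply in GF(7)[z]: (z^4 + 5z^2 + 4z + 4)·(z^3 + 2z + 2) = z^7 + 6z^4 + 4z^2 + 2z + 1.
Reduce using z^5 ≡ 4z^4 + 6z^3 + 3z + 1 (mod z^5 + 3z^4 + z^3 + 4z + 6).
Reduced: 6z^4 + 2z^3 + 3z^2 + 2z + 2.

6z^4 + 2z^3 + 3z^2 + 2z + 2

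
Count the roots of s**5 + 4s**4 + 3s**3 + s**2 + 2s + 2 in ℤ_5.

2

Write f(s) = s**5 + 4s**4 + 3s**3 + s**2 + 2s + 2.
Evaluate at each of the 5 elements of ℤ_5:
f(0) = 2; f(1) = 3; f(2) = 0 → root; f(3) = 0 → root; f(4) = 1.
Roots: {2, 3}.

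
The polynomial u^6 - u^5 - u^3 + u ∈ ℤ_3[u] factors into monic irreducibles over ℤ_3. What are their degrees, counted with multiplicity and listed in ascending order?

1, 1, 4

Write f(u) = u^6 - u^5 - u^3 + u.
Roots in ℤ_3: f(0) = 0 → root; f(1) = 0 → root; f(2) = 2.
Linear factors from roots: (u), (u - 1).
Complete factorization: f(u) = (u)·(u - 1)·(u^4 - u - 1).
Factor degrees with multiplicity: 1 + 1 + 4 = 6.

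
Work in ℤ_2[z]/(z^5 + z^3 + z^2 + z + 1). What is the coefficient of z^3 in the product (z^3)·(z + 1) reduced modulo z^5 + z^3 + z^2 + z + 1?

1

Multiply in ℤ_2[z]: (z^3)·(z + 1) = z^4 + z^3.
Reduced: z^4 + z^3.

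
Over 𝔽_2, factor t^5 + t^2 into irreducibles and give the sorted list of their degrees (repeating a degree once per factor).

1, 1, 1, 2

Write g(t) = t^5 + t^2.
Roots in 𝔽_2: g(0) = 0 → root; g(1) = 0 → root.
Linear factors from roots: (t), (t + 1).
Complete factorization: g(t) = (t + 1)·(t)^2·(t^2 + t + 1).
Factor degrees with multiplicity: 1 + 1 + 1 + 2 = 5.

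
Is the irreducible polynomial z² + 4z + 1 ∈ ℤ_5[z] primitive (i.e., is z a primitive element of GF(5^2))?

Write f(z) = z² + 4z + 1.
|GF(5^2)^×| = 5^2 − 1 = 24. Prime factorization: 24 = 2^3·3.
f is primitive ⇔ z has order 24 in GF(5)[z]/(f), i.e. z^(24/q) ≠ 1 for each prime q | 24.
z^(12) mod f = 1
z^(8) mod f = z + 4.
Since z^(12) = 1, the order of z divides 12 < 24; not primitive.

No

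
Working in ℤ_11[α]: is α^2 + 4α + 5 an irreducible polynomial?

Write f(α) = α^2 + 4α + 5.
Check each element of ℤ_11 for a root: f(0)=5, f(1)=10, f(2)=6, f(3)=4, f(4)=4, f(5)=6, f(6)=10, f(7)=5, f(8)=2, f(9)=1, f(10)=2.
No roots. A degree-2 polynomial over a field with no linear factor is irreducible.

Yes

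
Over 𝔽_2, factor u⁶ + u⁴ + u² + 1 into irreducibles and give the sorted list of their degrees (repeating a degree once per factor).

Write g(u) = u⁶ + u⁴ + u² + 1.
Roots in 𝔽_2: g(0) = 1; g(1) = 0 → root.
Linear factors from roots: (u + 1).
Complete factorization: g(u) = (u + 1)^6.
Factor degrees with multiplicity: 1 + 1 + 1 + 1 + 1 + 1 = 6.

1, 1, 1, 1, 1, 1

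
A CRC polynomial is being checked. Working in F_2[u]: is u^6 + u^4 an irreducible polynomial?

No

Write g(u) = u^6 + u^4.
Check for roots in F_2: g(0) = 0 → root; g(1) = 0 → root.
g(0) = 0, so (u) divides g(u); g is reducible.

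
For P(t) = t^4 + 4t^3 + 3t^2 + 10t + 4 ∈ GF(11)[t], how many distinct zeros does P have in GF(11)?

Evaluate at each of the 11 elements of GF(11):
P(0) = 4; P(1) = 0 → root; P(2) = 7; P(3) = 8; P(4) = 10; P(5) = 0 → root; P(6) = 0 → root; P(7) = 1; P(8) = 7; P(9) = 2; P(10) = 5.
Roots: {1, 5, 6}.

3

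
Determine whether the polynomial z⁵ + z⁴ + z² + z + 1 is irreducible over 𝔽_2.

Write g(z) = z⁵ + z⁴ + z² + z + 1.
Check for roots in 𝔽_2: g(0) = 1; g(1) = 1.
No roots, so no linear factors.
Monic irreducibles of degree 2 over GF(2): z² + z + 1.
None of them divide g (all give nonzero remainder).
No irreducible factor of degree ≤ 2 exists, so g is irreducible over GF(2).

Yes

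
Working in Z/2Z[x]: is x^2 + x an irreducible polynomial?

No

Write P(x) = x^2 + x.
Check for roots in Z/2Z: P(0) = 0 → root; P(1) = 0 → root.
P(0) = 0, so (x) divides P(x); P is reducible.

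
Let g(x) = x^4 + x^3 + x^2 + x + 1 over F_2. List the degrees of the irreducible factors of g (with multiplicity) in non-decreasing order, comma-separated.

Roots in F_2: g(0) = 1; g(1) = 1.
Complete factorization: g(x) = (x^4 + x^3 + x^2 + x + 1).
Factor degrees with multiplicity: 4 = 4.

4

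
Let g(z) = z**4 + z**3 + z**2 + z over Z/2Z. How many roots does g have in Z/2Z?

Evaluate at each of the 2 elements of Z/2Z:
g(0) = 0 → root; g(1) = 0 → root.
Roots: {0, 1}.

2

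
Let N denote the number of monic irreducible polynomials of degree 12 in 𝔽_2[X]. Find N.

The number of monic irreducibles of degree 12 over GF(2) is (1/12)·Σ_{d∣12} μ(12/d) 2^d.
Divisors of 12: 1, 2, 3, 4, 6, 12; μ(12/d) for each: 0, 1, 0, -1, -1, 1.
Σ = 2^2 − 2^4 − 2^6 + 2^12 = 4020.
N = 4020/12 = 335.

335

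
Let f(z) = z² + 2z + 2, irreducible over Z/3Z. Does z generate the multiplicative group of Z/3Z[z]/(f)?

Yes

|GF(3^2)^×| = 3^2 − 1 = 8. Prime factorization: 8 = 2^3.
f is primitive ⇔ z has order 8 in GF(3)[z]/(f), i.e. z^(8/q) ≠ 1 for each prime q | 8.
z^(4) mod f = 2.
None equal 1, so z has full order 8; f is primitive.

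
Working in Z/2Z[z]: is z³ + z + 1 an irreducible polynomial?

Write f(z) = z³ + z + 1.
Check for roots in Z/2Z: f(0) = 1; f(1) = 1.
No roots. A degree-3 polynomial over a field with no linear factor is irreducible.

Yes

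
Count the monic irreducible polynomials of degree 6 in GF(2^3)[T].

The number of monic irreducibles of degree 6 over GF(8) is (1/6)·Σ_{d∣6} μ(6/d) 8^d.
Divisors of 6: 1, 2, 3, 6; μ(6/d) for each: 1, -1, -1, 1.
Σ = 8^1 − 8^2 − 8^3 + 8^6 = 261576.
N = 261576/6 = 43596.

43596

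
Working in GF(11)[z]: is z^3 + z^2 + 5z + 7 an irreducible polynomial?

Yes

Write m(z) = z^3 + z^2 + 5z + 7.
Check each element of GF(11) for a root: m(0)=7, m(1)=3, m(2)=7, m(3)=3, m(4)=8, m(5)=6, m(6)=3, m(7)=5, m(8)=7, m(9)=4, m(10)=2.
No roots. A degree-3 polynomial over a field with no linear factor is irreducible.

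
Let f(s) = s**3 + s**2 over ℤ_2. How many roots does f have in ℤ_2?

2

Evaluate at each of the 2 elements of ℤ_2:
f(0) = 0 → root; f(1) = 0 → root.
Roots: {0, 1}.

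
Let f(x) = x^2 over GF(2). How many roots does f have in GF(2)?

1

Evaluate at each of the 2 elements of GF(2):
f(0) = 0 → root; f(1) = 1.
Roots: {0}.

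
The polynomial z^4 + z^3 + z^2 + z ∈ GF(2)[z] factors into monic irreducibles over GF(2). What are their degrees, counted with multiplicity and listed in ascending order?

Write h(z) = z^4 + z^3 + z^2 + z.
Roots in GF(2): h(0) = 0 → root; h(1) = 0 → root.
Linear factors from roots: (z), (z + 1).
Complete factorization: h(z) = (z)·(z + 1)^3.
Factor degrees with multiplicity: 1 + 1 + 1 + 1 = 4.

1, 1, 1, 1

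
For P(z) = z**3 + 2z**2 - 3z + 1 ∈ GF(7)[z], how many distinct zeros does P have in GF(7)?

1

Evaluate at each of the 7 elements of GF(7):
P(0) = 1; P(1) = 1; P(2) = 4; P(3) = 2; P(4) = 1; P(5) = 0 → root; P(6) = 5.
Roots: {5}.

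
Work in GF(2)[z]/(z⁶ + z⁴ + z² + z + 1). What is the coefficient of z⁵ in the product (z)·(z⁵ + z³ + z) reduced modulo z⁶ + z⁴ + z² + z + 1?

0

Multiply in GF(2)[z]: (z)·(z⁵ + z³ + z) = z⁶ + z⁴ + z².
Reduce using z⁶ ≡ z⁴ + z² + z + 1 (mod z⁶ + z⁴ + z² + z + 1).
Reduced: z + 1.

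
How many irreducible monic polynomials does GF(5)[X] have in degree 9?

217000

The number of monic irreducibles of degree 9 over GF(5) is (1/9)·Σ_{d∣9} μ(9/d) 5^d.
Divisors of 9: 1, 3, 9; μ(9/d) for each: 0, -1, 1.
Σ = − 5^3 + 5^9 = 1953000.
N = 1953000/9 = 217000.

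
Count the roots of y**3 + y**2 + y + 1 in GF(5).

Write P(y) = y**3 + y**2 + y + 1.
Evaluate at each of the 5 elements of GF(5):
P(0) = 1; P(1) = 4; P(2) = 0 → root; P(3) = 0 → root; P(4) = 0 → root.
Roots: {2, 3, 4}.

3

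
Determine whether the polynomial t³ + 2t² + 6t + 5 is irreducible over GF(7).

Write g(t) = t³ + 2t² + 6t + 5.
Check for roots in GF(7): g(0) = 5; g(1) = 0 → root; g(2) = 5; g(3) = 5; g(4) = 6; g(5) = 0 → root; g(6) = 0 → root.
g(1) = 0, so (t − 1) divides g(t); g is reducible.

No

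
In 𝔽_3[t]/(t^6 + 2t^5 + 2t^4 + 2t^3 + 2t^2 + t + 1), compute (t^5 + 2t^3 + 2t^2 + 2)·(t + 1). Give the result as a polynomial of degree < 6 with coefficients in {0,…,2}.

2t^5 + 2t^3 + t + 1

Multiply in 𝔽_3[t]: (t^5 + 2t^3 + 2t^2 + 2)·(t + 1) = t^6 + t^5 + 2t^4 + t^3 + 2t^2 + 2t + 2.
Reduce using t^6 ≡ t^5 + t^4 + t^3 + t^2 + 2t + 2 (mod t^6 + 2t^5 + 2t^4 + 2t^3 + 2t^2 + t + 1).
Reduced: 2t^5 + 2t^3 + t + 1.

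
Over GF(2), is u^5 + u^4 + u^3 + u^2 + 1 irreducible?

Write h(u) = u^5 + u^4 + u^3 + u^2 + 1.
Check for roots in GF(2): h(0) = 1; h(1) = 1.
No roots, so no linear factors.
Monic irreducibles of degree 2 over GF(2): u^2 + u + 1.
None of them divide h (all give nonzero remainder).
No irreducible factor of degree ≤ 2 exists, so h is irreducible over GF(2).

Yes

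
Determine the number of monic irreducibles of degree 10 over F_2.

x^(2^10) − x is the product of all monic irreducibles of degree dividing 10; Möbius inversion gives N = (1/10) Σ μ(10/d)·2^d.
Divisors of 10: 1, 2, 5, 10; μ(10/d) for each: 1, -1, -1, 1.
Σ = 2^1 − 2^2 − 2^5 + 2^10 = 990.
N = 990/10 = 99.

99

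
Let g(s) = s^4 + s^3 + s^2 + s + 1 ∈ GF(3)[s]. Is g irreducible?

Yes

Check for roots in GF(3): g(0) = 1; g(1) = 2; g(2) = 1.
No roots, so no linear factors.
Monic irreducibles of degree 2 over GF(3): s^2 + 1, s^2 + s - 1, s^2 - s - 1.
None of them divide g (all give nonzero remainder).
No irreducible factor of degree ≤ 2 exists, so g is irreducible over GF(3).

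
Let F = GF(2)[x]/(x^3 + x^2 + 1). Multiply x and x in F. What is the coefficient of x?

0

Multiply in GF(2)[x]: (x)·(x) = x^2.
Reduced: x^2.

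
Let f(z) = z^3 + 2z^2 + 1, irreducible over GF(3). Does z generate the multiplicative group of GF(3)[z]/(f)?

|GF(3^3)^×| = 3^3 − 1 = 26. Prime factorization: 26 = 2·13.
f is primitive ⇔ z has order 26 in GF(3)[z]/(f), i.e. z^(26/q) ≠ 1 for each prime q | 26.
z^(13) mod f = 2.
z^(2) mod f = z^2.
None equal 1, so z has full order 26; f is primitive.

Yes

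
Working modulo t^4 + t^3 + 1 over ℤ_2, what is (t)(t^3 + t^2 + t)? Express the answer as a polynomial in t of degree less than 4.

t^2 + 1

Multiply in ℤ_2[t]: (t)·(t^3 + t^2 + t) = t^4 + t^3 + t^2.
Reduce using t^4 ≡ t^3 + 1 (mod t^4 + t^3 + 1).
Reduced: t^2 + 1.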